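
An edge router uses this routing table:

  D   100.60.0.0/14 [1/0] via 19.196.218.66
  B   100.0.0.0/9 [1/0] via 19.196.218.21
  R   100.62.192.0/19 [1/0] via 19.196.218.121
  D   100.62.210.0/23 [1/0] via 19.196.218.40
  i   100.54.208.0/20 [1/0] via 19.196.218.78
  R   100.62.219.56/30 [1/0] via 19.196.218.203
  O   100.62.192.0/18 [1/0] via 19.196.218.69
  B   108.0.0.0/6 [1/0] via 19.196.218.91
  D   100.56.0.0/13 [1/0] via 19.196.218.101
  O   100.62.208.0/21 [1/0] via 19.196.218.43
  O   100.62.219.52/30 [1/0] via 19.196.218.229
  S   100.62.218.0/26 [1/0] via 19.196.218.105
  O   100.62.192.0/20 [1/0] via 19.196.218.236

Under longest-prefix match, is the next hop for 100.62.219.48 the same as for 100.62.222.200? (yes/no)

yes

100.62.219.48: longest match 100.62.192.0/19 -> 19.196.218.121
100.62.222.200: longest match 100.62.192.0/19 -> 19.196.218.121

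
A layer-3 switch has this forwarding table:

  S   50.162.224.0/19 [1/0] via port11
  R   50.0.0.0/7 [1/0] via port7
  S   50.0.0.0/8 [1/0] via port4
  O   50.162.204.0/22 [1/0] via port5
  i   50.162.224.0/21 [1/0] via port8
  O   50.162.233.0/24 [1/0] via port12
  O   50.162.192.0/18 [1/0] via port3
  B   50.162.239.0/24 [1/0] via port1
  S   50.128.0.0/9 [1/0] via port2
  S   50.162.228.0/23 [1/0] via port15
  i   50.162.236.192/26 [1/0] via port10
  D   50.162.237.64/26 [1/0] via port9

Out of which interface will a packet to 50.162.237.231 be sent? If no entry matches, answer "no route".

port11

Routes whose prefix contains 50.162.237.231:
  50.0.0.0/7 (50.0.0.0 - 51.255.255.255) -> port7
  50.0.0.0/8 (50.0.0.0 - 50.255.255.255) -> port4
  50.128.0.0/9 (50.128.0.0 - 50.255.255.255) -> port2
  50.162.192.0/18 (50.162.192.0 - 50.162.255.255) -> port3
  50.162.224.0/19 (50.162.224.0 - 50.162.255.255) -> port11
More-specific entries that do NOT match:
  50.162.236.192/26 (50.162.236.192 - 50.162.236.255) does not contain 50.162.237.231
  50.162.237.64/26 (50.162.237.64 - 50.162.237.127) does not contain 50.162.237.231
  50.162.233.0/24 (50.162.233.0 - 50.162.233.255) does not contain 50.162.237.231
  50.162.239.0/24 (50.162.239.0 - 50.162.239.255) does not contain 50.162.237.231
  50.162.228.0/23 (50.162.228.0 - 50.162.229.255) does not contain 50.162.237.231
  50.162.204.0/22 (50.162.204.0 - 50.162.207.255) does not contain 50.162.237.231
  50.162.224.0/21 (50.162.224.0 - 50.162.231.255) does not contain 50.162.237.231
Longest matching prefix is /19 -> interface port11.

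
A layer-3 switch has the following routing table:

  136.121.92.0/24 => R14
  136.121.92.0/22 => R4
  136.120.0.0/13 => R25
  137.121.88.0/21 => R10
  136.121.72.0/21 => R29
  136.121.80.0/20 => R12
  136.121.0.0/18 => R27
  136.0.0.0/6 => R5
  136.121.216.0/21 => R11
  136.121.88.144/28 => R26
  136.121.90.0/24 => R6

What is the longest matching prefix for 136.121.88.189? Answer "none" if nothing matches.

Entries matching 136.121.88.189:
  136.0.0.0/6 (136.0.0.0 - 139.255.255.255)
  136.120.0.0/13 (136.120.0.0 - 136.127.255.255)
  136.121.80.0/20 (136.121.80.0 - 136.121.95.255)
Most specific is 136.121.80.0/20.

136.121.80.0/20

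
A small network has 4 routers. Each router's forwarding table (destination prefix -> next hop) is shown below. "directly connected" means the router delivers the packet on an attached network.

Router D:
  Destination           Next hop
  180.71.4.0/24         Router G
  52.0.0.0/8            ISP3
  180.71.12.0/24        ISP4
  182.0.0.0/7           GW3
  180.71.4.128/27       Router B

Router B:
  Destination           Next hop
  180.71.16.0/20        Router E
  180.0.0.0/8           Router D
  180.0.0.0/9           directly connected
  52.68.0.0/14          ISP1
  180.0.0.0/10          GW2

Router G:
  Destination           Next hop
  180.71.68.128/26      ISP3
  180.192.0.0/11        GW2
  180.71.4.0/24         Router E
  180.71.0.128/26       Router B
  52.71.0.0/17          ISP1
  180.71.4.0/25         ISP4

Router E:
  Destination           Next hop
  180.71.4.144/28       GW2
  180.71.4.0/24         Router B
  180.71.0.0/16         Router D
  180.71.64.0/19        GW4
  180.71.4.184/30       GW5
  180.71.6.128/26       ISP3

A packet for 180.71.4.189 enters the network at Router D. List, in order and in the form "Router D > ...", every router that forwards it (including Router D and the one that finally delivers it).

Router D > Router G > Router E > Router B

At Router D: longest match for 180.71.4.189 is 180.71.4.0/24 -> Router G
At Router G: longest match for 180.71.4.189 is 180.71.4.0/24 -> Router E
At Router E: longest match for 180.71.4.189 is 180.71.4.0/24 -> Router B
At Router B: longest match for 180.71.4.189 is 180.0.0.0/9 -> directly connected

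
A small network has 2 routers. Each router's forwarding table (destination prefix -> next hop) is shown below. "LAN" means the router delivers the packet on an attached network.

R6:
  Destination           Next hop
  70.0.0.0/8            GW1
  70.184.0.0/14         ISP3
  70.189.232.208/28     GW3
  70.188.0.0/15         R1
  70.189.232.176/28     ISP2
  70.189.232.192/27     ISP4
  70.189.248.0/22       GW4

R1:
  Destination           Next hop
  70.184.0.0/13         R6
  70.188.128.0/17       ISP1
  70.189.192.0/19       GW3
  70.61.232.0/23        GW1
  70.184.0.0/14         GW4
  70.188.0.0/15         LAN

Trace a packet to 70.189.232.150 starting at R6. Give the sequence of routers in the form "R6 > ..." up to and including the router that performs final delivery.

At R6: longest match for 70.189.232.150 is 70.188.0.0/15 -> R1
At R1: longest match for 70.189.232.150 is 70.188.0.0/15 -> LAN

R6 > R1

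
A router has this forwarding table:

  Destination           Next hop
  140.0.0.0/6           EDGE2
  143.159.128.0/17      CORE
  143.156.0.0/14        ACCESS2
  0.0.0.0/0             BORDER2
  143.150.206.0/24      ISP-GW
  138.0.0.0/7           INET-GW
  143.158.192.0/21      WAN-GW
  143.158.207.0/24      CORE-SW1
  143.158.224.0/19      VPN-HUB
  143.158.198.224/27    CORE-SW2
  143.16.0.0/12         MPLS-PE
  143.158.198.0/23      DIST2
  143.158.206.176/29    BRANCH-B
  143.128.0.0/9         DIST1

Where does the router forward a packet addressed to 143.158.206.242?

ACCESS2

Routes whose prefix contains 143.158.206.242:
  0.0.0.0/0 (default, matches everything) -> BORDER2
  140.0.0.0/6 (140.0.0.0 - 143.255.255.255) -> EDGE2
  143.128.0.0/9 (143.128.0.0 - 143.255.255.255) -> DIST1
  143.156.0.0/14 (143.156.0.0 - 143.159.255.255) -> ACCESS2
More-specific entries that do NOT match:
  143.158.206.176/29 (143.158.206.176 - 143.158.206.183) does not contain 143.158.206.242
  143.158.198.224/27 (143.158.198.224 - 143.158.198.255) does not contain 143.158.206.242
  143.150.206.0/24 (143.150.206.0 - 143.150.206.255) does not contain 143.158.206.242
  143.158.207.0/24 (143.158.207.0 - 143.158.207.255) does not contain 143.158.206.242
  143.158.198.0/23 (143.158.198.0 - 143.158.199.255) does not contain 143.158.206.242
  143.158.192.0/21 (143.158.192.0 - 143.158.199.255) does not contain 143.158.206.242
  143.158.224.0/19 (143.158.224.0 - 143.158.255.255) does not contain 143.158.206.242
  143.159.128.0/17 (143.159.128.0 - 143.159.255.255) does not contain 143.158.206.242
Longest matching prefix is /14 -> next hop ACCESS2.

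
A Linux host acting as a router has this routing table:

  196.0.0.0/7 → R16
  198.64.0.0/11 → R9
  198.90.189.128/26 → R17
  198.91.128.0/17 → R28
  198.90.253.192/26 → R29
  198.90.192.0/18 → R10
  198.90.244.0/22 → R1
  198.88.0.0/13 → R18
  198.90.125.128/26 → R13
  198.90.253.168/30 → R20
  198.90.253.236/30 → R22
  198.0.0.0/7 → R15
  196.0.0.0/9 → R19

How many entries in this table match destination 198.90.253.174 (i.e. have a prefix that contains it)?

4

Prefixes containing 198.90.253.174:
  198.0.0.0/7 (198.0.0.0 - 199.255.255.255)
  198.64.0.0/11 (198.64.0.0 - 198.95.255.255)
  198.88.0.0/13 (198.88.0.0 - 198.95.255.255)
  198.90.192.0/18 (198.90.192.0 - 198.90.255.255)
Total matching entries: 4.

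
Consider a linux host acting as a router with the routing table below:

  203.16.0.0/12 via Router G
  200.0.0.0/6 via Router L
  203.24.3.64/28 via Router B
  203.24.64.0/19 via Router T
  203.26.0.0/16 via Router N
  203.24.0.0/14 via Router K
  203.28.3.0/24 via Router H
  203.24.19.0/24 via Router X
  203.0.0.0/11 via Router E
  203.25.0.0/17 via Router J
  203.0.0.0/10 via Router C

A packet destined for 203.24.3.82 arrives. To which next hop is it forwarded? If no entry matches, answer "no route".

Routes whose prefix contains 203.24.3.82:
  200.0.0.0/6 (200.0.0.0 - 203.255.255.255) -> Router L
  203.0.0.0/10 (203.0.0.0 - 203.63.255.255) -> Router C
  203.0.0.0/11 (203.0.0.0 - 203.31.255.255) -> Router E
  203.16.0.0/12 (203.16.0.0 - 203.31.255.255) -> Router G
  203.24.0.0/14 (203.24.0.0 - 203.27.255.255) -> Router K
More-specific entries that do NOT match:
  203.24.3.64/28 (203.24.3.64 - 203.24.3.79) does not contain 203.24.3.82
  203.28.3.0/24 (203.28.3.0 - 203.28.3.255) does not contain 203.24.3.82
  203.24.19.0/24 (203.24.19.0 - 203.24.19.255) does not contain 203.24.3.82
  203.24.64.0/19 (203.24.64.0 - 203.24.95.255) does not contain 203.24.3.82
  203.25.0.0/17 (203.25.0.0 - 203.25.127.255) does not contain 203.24.3.82
  203.26.0.0/16 (203.26.0.0 - 203.26.255.255) does not contain 203.24.3.82
Longest matching prefix is /14 -> next hop Router K.

Router K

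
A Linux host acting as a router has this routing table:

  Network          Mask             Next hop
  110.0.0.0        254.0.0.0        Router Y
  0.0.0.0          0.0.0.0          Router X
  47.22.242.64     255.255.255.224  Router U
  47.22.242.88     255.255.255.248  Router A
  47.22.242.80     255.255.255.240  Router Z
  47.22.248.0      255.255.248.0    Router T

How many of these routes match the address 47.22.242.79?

Prefixes containing 47.22.242.79:
  0.0.0.0/0 (default, matches everything)
  47.22.242.64/27 (47.22.242.64 - 47.22.242.95)
Total matching entries: 2.

2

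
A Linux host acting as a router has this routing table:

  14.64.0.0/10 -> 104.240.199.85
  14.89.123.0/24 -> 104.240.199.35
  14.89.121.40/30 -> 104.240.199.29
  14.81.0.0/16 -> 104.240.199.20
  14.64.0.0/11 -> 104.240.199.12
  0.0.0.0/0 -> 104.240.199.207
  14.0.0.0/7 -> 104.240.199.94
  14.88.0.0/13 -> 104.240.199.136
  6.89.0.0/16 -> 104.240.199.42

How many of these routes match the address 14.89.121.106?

5

Prefixes containing 14.89.121.106:
  0.0.0.0/0 (default, matches everything)
  14.0.0.0/7 (14.0.0.0 - 15.255.255.255)
  14.64.0.0/10 (14.64.0.0 - 14.127.255.255)
  14.64.0.0/11 (14.64.0.0 - 14.95.255.255)
  14.88.0.0/13 (14.88.0.0 - 14.95.255.255)
Total matching entries: 5.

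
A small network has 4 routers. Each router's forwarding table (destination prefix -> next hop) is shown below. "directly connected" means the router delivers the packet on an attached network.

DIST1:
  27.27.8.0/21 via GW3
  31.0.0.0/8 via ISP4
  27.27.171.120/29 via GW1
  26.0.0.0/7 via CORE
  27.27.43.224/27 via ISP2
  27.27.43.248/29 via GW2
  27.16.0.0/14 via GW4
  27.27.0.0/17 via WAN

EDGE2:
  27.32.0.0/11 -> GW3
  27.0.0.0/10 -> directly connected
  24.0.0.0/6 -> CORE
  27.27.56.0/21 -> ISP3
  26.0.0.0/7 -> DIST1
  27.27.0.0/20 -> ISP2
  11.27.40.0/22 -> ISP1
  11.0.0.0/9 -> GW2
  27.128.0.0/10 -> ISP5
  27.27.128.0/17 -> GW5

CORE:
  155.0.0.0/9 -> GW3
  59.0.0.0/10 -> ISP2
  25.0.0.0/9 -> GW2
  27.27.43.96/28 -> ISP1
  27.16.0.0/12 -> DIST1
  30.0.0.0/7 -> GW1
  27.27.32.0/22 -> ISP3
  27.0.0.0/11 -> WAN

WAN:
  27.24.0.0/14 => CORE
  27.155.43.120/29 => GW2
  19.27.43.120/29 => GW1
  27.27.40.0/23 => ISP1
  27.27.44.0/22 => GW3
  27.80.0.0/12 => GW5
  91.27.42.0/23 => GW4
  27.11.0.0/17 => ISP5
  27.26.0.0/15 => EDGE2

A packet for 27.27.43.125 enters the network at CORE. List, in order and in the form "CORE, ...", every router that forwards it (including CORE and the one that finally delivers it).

CORE, DIST1, WAN, EDGE2

At CORE: longest match for 27.27.43.125 is 27.16.0.0/12 -> DIST1
At DIST1: longest match for 27.27.43.125 is 27.27.0.0/17 -> WAN
At WAN: longest match for 27.27.43.125 is 27.26.0.0/15 -> EDGE2
At EDGE2: longest match for 27.27.43.125 is 27.0.0.0/10 -> directly connected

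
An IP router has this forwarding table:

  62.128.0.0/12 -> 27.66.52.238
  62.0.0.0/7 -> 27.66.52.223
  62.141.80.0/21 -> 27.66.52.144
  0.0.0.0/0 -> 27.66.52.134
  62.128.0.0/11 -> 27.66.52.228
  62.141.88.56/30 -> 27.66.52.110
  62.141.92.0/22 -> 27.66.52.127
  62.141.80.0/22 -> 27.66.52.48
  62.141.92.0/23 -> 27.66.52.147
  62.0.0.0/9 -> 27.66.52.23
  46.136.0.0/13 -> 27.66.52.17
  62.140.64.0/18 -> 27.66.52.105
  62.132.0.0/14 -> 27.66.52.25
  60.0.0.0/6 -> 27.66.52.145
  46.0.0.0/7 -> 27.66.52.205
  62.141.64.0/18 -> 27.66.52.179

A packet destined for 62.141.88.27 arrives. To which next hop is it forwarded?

Routes whose prefix contains 62.141.88.27:
  0.0.0.0/0 (default, matches everything) -> 27.66.52.134
  60.0.0.0/6 (60.0.0.0 - 63.255.255.255) -> 27.66.52.145
  62.0.0.0/7 (62.0.0.0 - 63.255.255.255) -> 27.66.52.223
  62.128.0.0/11 (62.128.0.0 - 62.159.255.255) -> 27.66.52.228
  62.128.0.0/12 (62.128.0.0 - 62.143.255.255) -> 27.66.52.238
  62.141.64.0/18 (62.141.64.0 - 62.141.127.255) -> 27.66.52.179
More-specific entries that do NOT match:
  62.141.88.56/30 (62.141.88.56 - 62.141.88.59) does not contain 62.141.88.27
  62.141.92.0/23 (62.141.92.0 - 62.141.93.255) does not contain 62.141.88.27
  62.141.92.0/22 (62.141.92.0 - 62.141.95.255) does not contain 62.141.88.27
  62.141.80.0/22 (62.141.80.0 - 62.141.83.255) does not contain 62.141.88.27
  62.141.80.0/21 (62.141.80.0 - 62.141.87.255) does not contain 62.141.88.27
Longest matching prefix is /18 -> next hop 27.66.52.179.

27.66.52.179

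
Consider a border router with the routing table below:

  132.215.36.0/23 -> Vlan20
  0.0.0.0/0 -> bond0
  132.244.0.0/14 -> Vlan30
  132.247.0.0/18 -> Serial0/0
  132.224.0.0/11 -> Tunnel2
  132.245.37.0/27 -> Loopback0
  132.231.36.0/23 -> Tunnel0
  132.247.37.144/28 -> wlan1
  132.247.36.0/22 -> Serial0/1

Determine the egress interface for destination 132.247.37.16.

Serial0/1

Routes whose prefix contains 132.247.37.16:
  0.0.0.0/0 (default, matches everything) -> bond0
  132.224.0.0/11 (132.224.0.0 - 132.255.255.255) -> Tunnel2
  132.244.0.0/14 (132.244.0.0 - 132.247.255.255) -> Vlan30
  132.247.0.0/18 (132.247.0.0 - 132.247.63.255) -> Serial0/0
  132.247.36.0/22 (132.247.36.0 - 132.247.39.255) -> Serial0/1
More-specific entries that do NOT match:
  132.247.37.144/28 (132.247.37.144 - 132.247.37.159) does not contain 132.247.37.16
  132.245.37.0/27 (132.245.37.0 - 132.245.37.31) does not contain 132.247.37.16
  132.215.36.0/23 (132.215.36.0 - 132.215.37.255) does not contain 132.247.37.16
  132.231.36.0/23 (132.231.36.0 - 132.231.37.255) does not contain 132.247.37.16
Longest matching prefix is /22 -> interface Serial0/1.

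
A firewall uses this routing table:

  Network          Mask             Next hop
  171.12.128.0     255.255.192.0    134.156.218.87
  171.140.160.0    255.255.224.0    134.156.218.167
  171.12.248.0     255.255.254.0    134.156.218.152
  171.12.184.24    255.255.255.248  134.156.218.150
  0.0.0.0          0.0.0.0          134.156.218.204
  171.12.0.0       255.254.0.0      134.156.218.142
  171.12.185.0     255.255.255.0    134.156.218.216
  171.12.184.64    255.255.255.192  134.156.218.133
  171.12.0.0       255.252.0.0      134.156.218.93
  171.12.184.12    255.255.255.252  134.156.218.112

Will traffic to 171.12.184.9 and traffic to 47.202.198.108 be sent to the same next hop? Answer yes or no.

171.12.184.9: longest match 171.12.128.0/18 -> 134.156.218.87
47.202.198.108: longest match 0.0.0.0/0 -> 134.156.218.204

no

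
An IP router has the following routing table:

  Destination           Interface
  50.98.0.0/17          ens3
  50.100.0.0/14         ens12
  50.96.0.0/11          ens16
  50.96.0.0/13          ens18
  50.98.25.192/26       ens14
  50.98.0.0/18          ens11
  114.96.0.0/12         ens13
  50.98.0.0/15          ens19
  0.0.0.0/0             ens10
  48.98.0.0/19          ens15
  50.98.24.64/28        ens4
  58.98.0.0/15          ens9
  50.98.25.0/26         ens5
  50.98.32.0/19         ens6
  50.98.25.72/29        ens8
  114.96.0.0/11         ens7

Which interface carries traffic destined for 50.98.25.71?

ens11

Routes whose prefix contains 50.98.25.71:
  0.0.0.0/0 (default, matches everything) -> ens10
  50.96.0.0/11 (50.96.0.0 - 50.127.255.255) -> ens16
  50.96.0.0/13 (50.96.0.0 - 50.103.255.255) -> ens18
  50.98.0.0/15 (50.98.0.0 - 50.99.255.255) -> ens19
  50.98.0.0/17 (50.98.0.0 - 50.98.127.255) -> ens3
  50.98.0.0/18 (50.98.0.0 - 50.98.63.255) -> ens11
More-specific entries that do NOT match:
  50.98.25.72/29 (50.98.25.72 - 50.98.25.79) does not contain 50.98.25.71
  50.98.24.64/28 (50.98.24.64 - 50.98.24.79) does not contain 50.98.25.71
  50.98.25.192/26 (50.98.25.192 - 50.98.25.255) does not contain 50.98.25.71
  50.98.25.0/26 (50.98.25.0 - 50.98.25.63) does not contain 50.98.25.71
  48.98.0.0/19 (48.98.0.0 - 48.98.31.255) does not contain 50.98.25.71
  50.98.32.0/19 (50.98.32.0 - 50.98.63.255) does not contain 50.98.25.71
Longest matching prefix is /18 -> interface ens11.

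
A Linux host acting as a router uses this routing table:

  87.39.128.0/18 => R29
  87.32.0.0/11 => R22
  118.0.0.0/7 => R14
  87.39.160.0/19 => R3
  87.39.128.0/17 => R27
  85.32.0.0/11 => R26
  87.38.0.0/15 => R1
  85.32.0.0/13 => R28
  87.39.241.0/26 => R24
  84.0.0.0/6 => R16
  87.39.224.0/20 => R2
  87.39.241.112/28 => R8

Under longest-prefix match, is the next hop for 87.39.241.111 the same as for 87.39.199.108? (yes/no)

yes

87.39.241.111: longest match 87.39.128.0/17 -> R27
87.39.199.108: longest match 87.39.128.0/17 -> R27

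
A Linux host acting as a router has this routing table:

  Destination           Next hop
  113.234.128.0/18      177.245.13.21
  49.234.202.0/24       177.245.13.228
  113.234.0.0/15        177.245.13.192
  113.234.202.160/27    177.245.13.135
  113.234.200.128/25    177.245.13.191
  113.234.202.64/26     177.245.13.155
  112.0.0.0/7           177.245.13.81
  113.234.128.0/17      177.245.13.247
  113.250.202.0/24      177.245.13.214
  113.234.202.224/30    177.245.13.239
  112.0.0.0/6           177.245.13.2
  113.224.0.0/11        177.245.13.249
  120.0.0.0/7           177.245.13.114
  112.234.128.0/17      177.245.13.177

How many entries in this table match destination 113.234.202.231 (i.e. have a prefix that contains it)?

Prefixes containing 113.234.202.231:
  112.0.0.0/6 (112.0.0.0 - 115.255.255.255)
  112.0.0.0/7 (112.0.0.0 - 113.255.255.255)
  113.224.0.0/11 (113.224.0.0 - 113.255.255.255)
  113.234.0.0/15 (113.234.0.0 - 113.235.255.255)
  113.234.128.0/17 (113.234.128.0 - 113.234.255.255)
Total matching entries: 5.

5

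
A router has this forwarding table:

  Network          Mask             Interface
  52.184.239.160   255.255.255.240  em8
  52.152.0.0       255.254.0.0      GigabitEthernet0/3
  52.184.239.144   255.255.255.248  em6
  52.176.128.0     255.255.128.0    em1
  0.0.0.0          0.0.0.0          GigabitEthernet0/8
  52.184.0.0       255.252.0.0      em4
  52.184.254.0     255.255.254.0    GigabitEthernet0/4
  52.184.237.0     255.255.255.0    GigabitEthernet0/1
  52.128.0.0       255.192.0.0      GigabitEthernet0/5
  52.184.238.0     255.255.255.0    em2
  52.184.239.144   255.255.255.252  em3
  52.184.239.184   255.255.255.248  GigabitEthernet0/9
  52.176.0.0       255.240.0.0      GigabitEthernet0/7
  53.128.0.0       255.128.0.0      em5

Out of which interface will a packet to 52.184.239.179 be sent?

em4

Routes whose prefix contains 52.184.239.179:
  0.0.0.0/0 (default, matches everything) -> GigabitEthernet0/8
  52.128.0.0/10 (52.128.0.0 - 52.191.255.255) -> GigabitEthernet0/5
  52.176.0.0/12 (52.176.0.0 - 52.191.255.255) -> GigabitEthernet0/7
  52.184.0.0/14 (52.184.0.0 - 52.187.255.255) -> em4
More-specific entries that do NOT match:
  52.184.239.144/30 (52.184.239.144 - 52.184.239.147) does not contain 52.184.239.179
  52.184.239.144/29 (52.184.239.144 - 52.184.239.151) does not contain 52.184.239.179
  52.184.239.184/29 (52.184.239.184 - 52.184.239.191) does not contain 52.184.239.179
  52.184.239.160/28 (52.184.239.160 - 52.184.239.175) does not contain 52.184.239.179
  52.184.237.0/24 (52.184.237.0 - 52.184.237.255) does not contain 52.184.239.179
  52.184.238.0/24 (52.184.238.0 - 52.184.238.255) does not contain 52.184.239.179
  52.184.254.0/23 (52.184.254.0 - 52.184.255.255) does not contain 52.184.239.179
  52.176.128.0/17 (52.176.128.0 - 52.176.255.255) does not contain 52.184.239.179
  52.152.0.0/15 (52.152.0.0 - 52.153.255.255) does not contain 52.184.239.179
Longest matching prefix is /14 -> interface em4.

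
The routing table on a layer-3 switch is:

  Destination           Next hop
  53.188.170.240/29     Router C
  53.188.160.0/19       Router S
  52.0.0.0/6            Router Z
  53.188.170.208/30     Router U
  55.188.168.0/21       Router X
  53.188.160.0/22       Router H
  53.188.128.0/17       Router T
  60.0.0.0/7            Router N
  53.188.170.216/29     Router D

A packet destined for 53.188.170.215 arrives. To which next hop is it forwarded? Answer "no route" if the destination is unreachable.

Router S

Routes whose prefix contains 53.188.170.215:
  52.0.0.0/6 (52.0.0.0 - 55.255.255.255) -> Router Z
  53.188.128.0/17 (53.188.128.0 - 53.188.255.255) -> Router T
  53.188.160.0/19 (53.188.160.0 - 53.188.191.255) -> Router S
More-specific entries that do NOT match:
  53.188.170.208/30 (53.188.170.208 - 53.188.170.211) does not contain 53.188.170.215
  53.188.170.240/29 (53.188.170.240 - 53.188.170.247) does not contain 53.188.170.215
  53.188.170.216/29 (53.188.170.216 - 53.188.170.223) does not contain 53.188.170.215
  53.188.160.0/22 (53.188.160.0 - 53.188.163.255) does not contain 53.188.170.215
  55.188.168.0/21 (55.188.168.0 - 55.188.175.255) does not contain 53.188.170.215
Longest matching prefix is /19 -> next hop Router S.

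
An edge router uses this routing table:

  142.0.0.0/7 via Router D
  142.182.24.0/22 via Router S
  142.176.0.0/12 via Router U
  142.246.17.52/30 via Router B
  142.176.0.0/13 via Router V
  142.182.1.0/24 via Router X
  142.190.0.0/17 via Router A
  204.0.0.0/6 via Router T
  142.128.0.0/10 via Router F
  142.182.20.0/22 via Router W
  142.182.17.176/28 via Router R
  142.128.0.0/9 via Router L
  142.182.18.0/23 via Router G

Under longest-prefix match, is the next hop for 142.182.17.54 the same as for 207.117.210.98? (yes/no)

142.182.17.54: longest match 142.176.0.0/13 -> Router V
207.117.210.98: longest match 204.0.0.0/6 -> Router T

no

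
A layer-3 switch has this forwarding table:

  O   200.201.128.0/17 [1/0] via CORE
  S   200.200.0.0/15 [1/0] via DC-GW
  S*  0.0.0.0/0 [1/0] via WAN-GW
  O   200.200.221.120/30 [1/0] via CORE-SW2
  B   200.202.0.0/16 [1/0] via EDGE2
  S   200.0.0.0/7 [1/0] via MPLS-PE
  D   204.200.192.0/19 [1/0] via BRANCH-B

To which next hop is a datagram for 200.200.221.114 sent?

DC-GW

Routes whose prefix contains 200.200.221.114:
  0.0.0.0/0 (default, matches everything) -> WAN-GW
  200.0.0.0/7 (200.0.0.0 - 201.255.255.255) -> MPLS-PE
  200.200.0.0/15 (200.200.0.0 - 200.201.255.255) -> DC-GW
More-specific entries that do NOT match:
  200.200.221.120/30 (200.200.221.120 - 200.200.221.123) does not contain 200.200.221.114
  204.200.192.0/19 (204.200.192.0 - 204.200.223.255) does not contain 200.200.221.114
  200.201.128.0/17 (200.201.128.0 - 200.201.255.255) does not contain 200.200.221.114
  200.202.0.0/16 (200.202.0.0 - 200.202.255.255) does not contain 200.200.221.114
Longest matching prefix is /15 -> next hop DC-GW.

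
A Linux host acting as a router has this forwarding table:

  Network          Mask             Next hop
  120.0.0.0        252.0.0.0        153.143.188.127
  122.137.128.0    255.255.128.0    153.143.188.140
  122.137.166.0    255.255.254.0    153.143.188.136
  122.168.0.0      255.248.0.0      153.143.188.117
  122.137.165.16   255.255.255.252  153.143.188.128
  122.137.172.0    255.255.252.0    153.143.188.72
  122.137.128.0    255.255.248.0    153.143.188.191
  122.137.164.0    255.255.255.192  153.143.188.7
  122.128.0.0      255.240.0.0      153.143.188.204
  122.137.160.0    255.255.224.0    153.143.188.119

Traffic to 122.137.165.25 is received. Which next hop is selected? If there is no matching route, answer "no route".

153.143.188.119

Routes whose prefix contains 122.137.165.25:
  120.0.0.0/6 (120.0.0.0 - 123.255.255.255) -> 153.143.188.127
  122.128.0.0/12 (122.128.0.0 - 122.143.255.255) -> 153.143.188.204
  122.137.128.0/17 (122.137.128.0 - 122.137.255.255) -> 153.143.188.140
  122.137.160.0/19 (122.137.160.0 - 122.137.191.255) -> 153.143.188.119
More-specific entries that do NOT match:
  122.137.165.16/30 (122.137.165.16 - 122.137.165.19) does not contain 122.137.165.25
  122.137.164.0/26 (122.137.164.0 - 122.137.164.63) does not contain 122.137.165.25
  122.137.166.0/23 (122.137.166.0 - 122.137.167.255) does not contain 122.137.165.25
  122.137.172.0/22 (122.137.172.0 - 122.137.175.255) does not contain 122.137.165.25
  122.137.128.0/21 (122.137.128.0 - 122.137.135.255) does not contain 122.137.165.25
Longest matching prefix is /19 -> next hop 153.143.188.119.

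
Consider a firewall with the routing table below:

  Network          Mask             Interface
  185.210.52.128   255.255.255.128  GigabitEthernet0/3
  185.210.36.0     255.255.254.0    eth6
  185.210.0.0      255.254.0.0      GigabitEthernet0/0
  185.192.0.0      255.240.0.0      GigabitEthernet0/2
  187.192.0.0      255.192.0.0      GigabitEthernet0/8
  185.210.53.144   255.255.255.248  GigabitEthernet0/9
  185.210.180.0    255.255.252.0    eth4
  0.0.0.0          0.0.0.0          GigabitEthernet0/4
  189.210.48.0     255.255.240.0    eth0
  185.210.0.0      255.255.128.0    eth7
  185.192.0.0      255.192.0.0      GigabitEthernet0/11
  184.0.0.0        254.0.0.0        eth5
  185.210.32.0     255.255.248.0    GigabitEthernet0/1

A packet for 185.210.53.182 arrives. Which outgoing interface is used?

Routes whose prefix contains 185.210.53.182:
  0.0.0.0/0 (default, matches everything) -> GigabitEthernet0/4
  184.0.0.0/7 (184.0.0.0 - 185.255.255.255) -> eth5
  185.192.0.0/10 (185.192.0.0 - 185.255.255.255) -> GigabitEthernet0/11
  185.210.0.0/15 (185.210.0.0 - 185.211.255.255) -> GigabitEthernet0/0
  185.210.0.0/17 (185.210.0.0 - 185.210.127.255) -> eth7
More-specific entries that do NOT match:
  185.210.53.144/29 (185.210.53.144 - 185.210.53.151) does not contain 185.210.53.182
  185.210.52.128/25 (185.210.52.128 - 185.210.52.255) does not contain 185.210.53.182
  185.210.36.0/23 (185.210.36.0 - 185.210.37.255) does not contain 185.210.53.182
  185.210.180.0/22 (185.210.180.0 - 185.210.183.255) does not contain 185.210.53.182
  185.210.32.0/21 (185.210.32.0 - 185.210.39.255) does not contain 185.210.53.182
  189.210.48.0/20 (189.210.48.0 - 189.210.63.255) does not contain 185.210.53.182
Longest matching prefix is /17 -> interface eth7.

eth7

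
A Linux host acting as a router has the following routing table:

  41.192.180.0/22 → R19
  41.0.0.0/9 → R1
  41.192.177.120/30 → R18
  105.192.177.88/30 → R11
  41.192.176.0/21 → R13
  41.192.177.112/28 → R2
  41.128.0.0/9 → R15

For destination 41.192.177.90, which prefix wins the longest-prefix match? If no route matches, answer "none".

41.192.176.0/21

Entries matching 41.192.177.90:
  41.128.0.0/9 (41.128.0.0 - 41.255.255.255)
  41.192.176.0/21 (41.192.176.0 - 41.192.183.255)
Most specific is 41.192.176.0/21.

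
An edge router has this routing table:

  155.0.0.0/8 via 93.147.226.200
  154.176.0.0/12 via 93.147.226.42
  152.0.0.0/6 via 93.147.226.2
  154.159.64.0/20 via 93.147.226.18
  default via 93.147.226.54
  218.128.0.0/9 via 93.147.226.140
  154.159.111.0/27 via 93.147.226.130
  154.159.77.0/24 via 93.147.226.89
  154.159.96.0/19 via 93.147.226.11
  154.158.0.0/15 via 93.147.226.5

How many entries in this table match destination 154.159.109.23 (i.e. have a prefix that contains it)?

Prefixes containing 154.159.109.23:
  0.0.0.0/0 (default, matches everything)
  152.0.0.0/6 (152.0.0.0 - 155.255.255.255)
  154.158.0.0/15 (154.158.0.0 - 154.159.255.255)
  154.159.96.0/19 (154.159.96.0 - 154.159.127.255)
Total matching entries: 4.

4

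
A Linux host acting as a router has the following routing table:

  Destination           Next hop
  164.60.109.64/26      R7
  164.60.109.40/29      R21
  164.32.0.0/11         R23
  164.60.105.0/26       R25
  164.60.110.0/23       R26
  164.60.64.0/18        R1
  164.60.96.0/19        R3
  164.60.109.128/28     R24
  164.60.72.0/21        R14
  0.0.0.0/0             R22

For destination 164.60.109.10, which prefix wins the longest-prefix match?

Entries matching 164.60.109.10:
  0.0.0.0/0 (default, matches everything)
  164.32.0.0/11 (164.32.0.0 - 164.63.255.255)
  164.60.64.0/18 (164.60.64.0 - 164.60.127.255)
  164.60.96.0/19 (164.60.96.0 - 164.60.127.255)
Most specific is 164.60.96.0/19.

164.60.96.0/19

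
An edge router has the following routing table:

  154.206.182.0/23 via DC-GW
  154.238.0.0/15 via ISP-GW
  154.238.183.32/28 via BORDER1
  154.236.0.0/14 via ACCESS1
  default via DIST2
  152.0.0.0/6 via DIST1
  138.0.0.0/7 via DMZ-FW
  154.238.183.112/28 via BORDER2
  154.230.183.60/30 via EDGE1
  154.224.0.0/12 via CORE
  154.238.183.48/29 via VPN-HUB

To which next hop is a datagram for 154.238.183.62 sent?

ISP-GW

Routes whose prefix contains 154.238.183.62:
  0.0.0.0/0 (default, matches everything) -> DIST2
  152.0.0.0/6 (152.0.0.0 - 155.255.255.255) -> DIST1
  154.224.0.0/12 (154.224.0.0 - 154.239.255.255) -> CORE
  154.236.0.0/14 (154.236.0.0 - 154.239.255.255) -> ACCESS1
  154.238.0.0/15 (154.238.0.0 - 154.239.255.255) -> ISP-GW
More-specific entries that do NOT match:
  154.230.183.60/30 (154.230.183.60 - 154.230.183.63) does not contain 154.238.183.62
  154.238.183.48/29 (154.238.183.48 - 154.238.183.55) does not contain 154.238.183.62
  154.238.183.32/28 (154.238.183.32 - 154.238.183.47) does not contain 154.238.183.62
  154.238.183.112/28 (154.238.183.112 - 154.238.183.127) does not contain 154.238.183.62
  154.206.182.0/23 (154.206.182.0 - 154.206.183.255) does not contain 154.238.183.62
Longest matching prefix is /15 -> next hop ISP-GW.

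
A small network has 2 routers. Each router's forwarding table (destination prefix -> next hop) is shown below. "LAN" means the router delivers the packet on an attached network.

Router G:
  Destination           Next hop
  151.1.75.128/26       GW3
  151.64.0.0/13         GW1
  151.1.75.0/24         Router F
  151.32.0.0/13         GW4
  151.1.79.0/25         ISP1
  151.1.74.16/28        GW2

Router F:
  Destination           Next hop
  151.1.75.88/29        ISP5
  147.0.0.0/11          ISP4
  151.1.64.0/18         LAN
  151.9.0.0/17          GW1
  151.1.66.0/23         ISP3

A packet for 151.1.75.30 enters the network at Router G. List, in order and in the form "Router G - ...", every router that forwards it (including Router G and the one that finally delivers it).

Router G - Router F

At Router G: longest match for 151.1.75.30 is 151.1.75.0/24 -> Router F
At Router F: longest match for 151.1.75.30 is 151.1.64.0/18 -> LAN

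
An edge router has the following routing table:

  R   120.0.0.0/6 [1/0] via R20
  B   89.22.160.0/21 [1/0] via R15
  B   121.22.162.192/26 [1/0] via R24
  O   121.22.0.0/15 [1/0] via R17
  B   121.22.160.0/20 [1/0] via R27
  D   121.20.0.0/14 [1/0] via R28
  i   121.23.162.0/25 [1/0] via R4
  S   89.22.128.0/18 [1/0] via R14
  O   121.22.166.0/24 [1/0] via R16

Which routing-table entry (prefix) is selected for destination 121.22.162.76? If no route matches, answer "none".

121.22.160.0/20

Entries matching 121.22.162.76:
  120.0.0.0/6 (120.0.0.0 - 123.255.255.255)
  121.20.0.0/14 (121.20.0.0 - 121.23.255.255)
  121.22.0.0/15 (121.22.0.0 - 121.23.255.255)
  121.22.160.0/20 (121.22.160.0 - 121.22.175.255)
Most specific is 121.22.160.0/20.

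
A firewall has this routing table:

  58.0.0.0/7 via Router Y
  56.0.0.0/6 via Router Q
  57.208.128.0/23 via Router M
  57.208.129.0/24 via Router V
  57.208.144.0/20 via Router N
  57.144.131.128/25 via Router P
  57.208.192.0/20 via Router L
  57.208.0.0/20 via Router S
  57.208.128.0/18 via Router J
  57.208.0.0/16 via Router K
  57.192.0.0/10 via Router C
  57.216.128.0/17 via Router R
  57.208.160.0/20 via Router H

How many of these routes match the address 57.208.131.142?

4

Prefixes containing 57.208.131.142:
  56.0.0.0/6 (56.0.0.0 - 59.255.255.255)
  57.192.0.0/10 (57.192.0.0 - 57.255.255.255)
  57.208.0.0/16 (57.208.0.0 - 57.208.255.255)
  57.208.128.0/18 (57.208.128.0 - 57.208.191.255)
Total matching entries: 4.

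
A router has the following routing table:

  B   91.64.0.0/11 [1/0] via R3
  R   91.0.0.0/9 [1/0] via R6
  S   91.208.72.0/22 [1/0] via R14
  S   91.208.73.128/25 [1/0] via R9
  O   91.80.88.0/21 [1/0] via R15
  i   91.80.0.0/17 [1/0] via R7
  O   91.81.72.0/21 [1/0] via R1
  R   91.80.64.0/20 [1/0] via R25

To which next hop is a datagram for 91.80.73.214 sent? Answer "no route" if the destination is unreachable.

R25

Routes whose prefix contains 91.80.73.214:
  91.0.0.0/9 (91.0.0.0 - 91.127.255.255) -> R6
  91.64.0.0/11 (91.64.0.0 - 91.95.255.255) -> R3
  91.80.0.0/17 (91.80.0.0 - 91.80.127.255) -> R7
  91.80.64.0/20 (91.80.64.0 - 91.80.79.255) -> R25
More-specific entries that do NOT match:
  91.208.73.128/25 (91.208.73.128 - 91.208.73.255) does not contain 91.80.73.214
  91.208.72.0/22 (91.208.72.0 - 91.208.75.255) does not contain 91.80.73.214
  91.80.88.0/21 (91.80.88.0 - 91.80.95.255) does not contain 91.80.73.214
  91.81.72.0/21 (91.81.72.0 - 91.81.79.255) does not contain 91.80.73.214
Longest matching prefix is /20 -> next hop R25.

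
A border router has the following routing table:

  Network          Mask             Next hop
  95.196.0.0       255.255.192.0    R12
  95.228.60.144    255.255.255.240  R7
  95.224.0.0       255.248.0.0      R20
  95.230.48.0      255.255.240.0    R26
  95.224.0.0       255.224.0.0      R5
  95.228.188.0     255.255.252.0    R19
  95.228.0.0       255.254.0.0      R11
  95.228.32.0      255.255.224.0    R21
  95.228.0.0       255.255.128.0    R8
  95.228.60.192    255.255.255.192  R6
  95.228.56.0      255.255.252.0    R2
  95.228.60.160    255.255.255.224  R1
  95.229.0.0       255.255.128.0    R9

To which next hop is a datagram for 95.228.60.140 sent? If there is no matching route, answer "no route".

R21

Routes whose prefix contains 95.228.60.140:
  95.224.0.0/11 (95.224.0.0 - 95.255.255.255) -> R5
  95.224.0.0/13 (95.224.0.0 - 95.231.255.255) -> R20
  95.228.0.0/15 (95.228.0.0 - 95.229.255.255) -> R11
  95.228.0.0/17 (95.228.0.0 - 95.228.127.255) -> R8
  95.228.32.0/19 (95.228.32.0 - 95.228.63.255) -> R21
More-specific entries that do NOT match:
  95.228.60.144/28 (95.228.60.144 - 95.228.60.159) does not contain 95.228.60.140
  95.228.60.160/27 (95.228.60.160 - 95.228.60.191) does not contain 95.228.60.140
  95.228.60.192/26 (95.228.60.192 - 95.228.60.255) does not contain 95.228.60.140
  95.228.188.0/22 (95.228.188.0 - 95.228.191.255) does not contain 95.228.60.140
  95.228.56.0/22 (95.228.56.0 - 95.228.59.255) does not contain 95.228.60.140
  95.230.48.0/20 (95.230.48.0 - 95.230.63.255) does not contain 95.228.60.140
Longest matching prefix is /19 -> next hop R21.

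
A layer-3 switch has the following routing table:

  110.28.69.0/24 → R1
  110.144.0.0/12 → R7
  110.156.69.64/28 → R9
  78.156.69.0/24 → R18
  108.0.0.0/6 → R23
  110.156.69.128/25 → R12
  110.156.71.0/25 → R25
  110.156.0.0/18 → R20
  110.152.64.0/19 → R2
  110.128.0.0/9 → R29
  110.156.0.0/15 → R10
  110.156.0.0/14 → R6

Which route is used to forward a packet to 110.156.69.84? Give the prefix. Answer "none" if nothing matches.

Entries matching 110.156.69.84:
  108.0.0.0/6 (108.0.0.0 - 111.255.255.255)
  110.128.0.0/9 (110.128.0.0 - 110.255.255.255)
  110.144.0.0/12 (110.144.0.0 - 110.159.255.255)
  110.156.0.0/14 (110.156.0.0 - 110.159.255.255)
  110.156.0.0/15 (110.156.0.0 - 110.157.255.255)
Most specific is 110.156.0.0/15.

110.156.0.0/15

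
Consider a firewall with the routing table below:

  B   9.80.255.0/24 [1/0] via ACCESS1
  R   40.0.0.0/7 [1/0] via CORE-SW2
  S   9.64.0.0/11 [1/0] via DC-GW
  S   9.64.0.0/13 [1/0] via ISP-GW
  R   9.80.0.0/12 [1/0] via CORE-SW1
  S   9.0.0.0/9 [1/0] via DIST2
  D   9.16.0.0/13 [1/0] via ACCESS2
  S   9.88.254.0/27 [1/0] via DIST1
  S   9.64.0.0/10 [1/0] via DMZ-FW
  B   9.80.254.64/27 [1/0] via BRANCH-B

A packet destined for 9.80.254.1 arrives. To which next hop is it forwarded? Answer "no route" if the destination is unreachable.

CORE-SW1

Routes whose prefix contains 9.80.254.1:
  9.0.0.0/9 (9.0.0.0 - 9.127.255.255) -> DIST2
  9.64.0.0/10 (9.64.0.0 - 9.127.255.255) -> DMZ-FW
  9.64.0.0/11 (9.64.0.0 - 9.95.255.255) -> DC-GW
  9.80.0.0/12 (9.80.0.0 - 9.95.255.255) -> CORE-SW1
More-specific entries that do NOT match:
  9.88.254.0/27 (9.88.254.0 - 9.88.254.31) does not contain 9.80.254.1
  9.80.254.64/27 (9.80.254.64 - 9.80.254.95) does not contain 9.80.254.1
  9.80.255.0/24 (9.80.255.0 - 9.80.255.255) does not contain 9.80.254.1
  9.64.0.0/13 (9.64.0.0 - 9.71.255.255) does not contain 9.80.254.1
  9.16.0.0/13 (9.16.0.0 - 9.23.255.255) does not contain 9.80.254.1
Longest matching prefix is /12 -> next hop CORE-SW1.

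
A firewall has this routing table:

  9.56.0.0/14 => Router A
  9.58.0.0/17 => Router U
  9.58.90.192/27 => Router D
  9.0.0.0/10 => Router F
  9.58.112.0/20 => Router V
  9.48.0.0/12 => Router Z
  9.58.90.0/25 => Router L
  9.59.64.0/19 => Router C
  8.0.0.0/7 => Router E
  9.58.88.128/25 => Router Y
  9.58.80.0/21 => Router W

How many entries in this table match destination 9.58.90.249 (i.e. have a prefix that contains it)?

5

Prefixes containing 9.58.90.249:
  8.0.0.0/7 (8.0.0.0 - 9.255.255.255)
  9.0.0.0/10 (9.0.0.0 - 9.63.255.255)
  9.48.0.0/12 (9.48.0.0 - 9.63.255.255)
  9.56.0.0/14 (9.56.0.0 - 9.59.255.255)
  9.58.0.0/17 (9.58.0.0 - 9.58.127.255)
Total matching entries: 5.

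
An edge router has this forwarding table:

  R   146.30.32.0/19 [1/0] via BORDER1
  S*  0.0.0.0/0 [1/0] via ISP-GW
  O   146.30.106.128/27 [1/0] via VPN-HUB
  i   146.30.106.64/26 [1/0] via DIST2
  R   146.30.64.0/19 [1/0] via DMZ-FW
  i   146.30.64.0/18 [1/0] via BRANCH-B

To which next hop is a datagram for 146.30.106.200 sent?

Routes whose prefix contains 146.30.106.200:
  0.0.0.0/0 (default, matches everything) -> ISP-GW
  146.30.64.0/18 (146.30.64.0 - 146.30.127.255) -> BRANCH-B
More-specific entries that do NOT match:
  146.30.106.128/27 (146.30.106.128 - 146.30.106.159) does not contain 146.30.106.200
  146.30.106.64/26 (146.30.106.64 - 146.30.106.127) does not contain 146.30.106.200
  146.30.32.0/19 (146.30.32.0 - 146.30.63.255) does not contain 146.30.106.200
  146.30.64.0/19 (146.30.64.0 - 146.30.95.255) does not contain 146.30.106.200
Longest matching prefix is /18 -> next hop BRANCH-B.

BRANCH-B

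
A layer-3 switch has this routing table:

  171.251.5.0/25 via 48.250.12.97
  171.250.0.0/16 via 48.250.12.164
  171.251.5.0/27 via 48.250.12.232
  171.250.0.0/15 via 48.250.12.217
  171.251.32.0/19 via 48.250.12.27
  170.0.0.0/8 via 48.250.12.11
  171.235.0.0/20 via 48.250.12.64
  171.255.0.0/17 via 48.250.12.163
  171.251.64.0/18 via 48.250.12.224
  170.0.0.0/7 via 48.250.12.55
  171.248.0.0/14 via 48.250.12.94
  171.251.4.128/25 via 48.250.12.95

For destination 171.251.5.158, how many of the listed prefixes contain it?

3

Prefixes containing 171.251.5.158:
  170.0.0.0/7 (170.0.0.0 - 171.255.255.255)
  171.248.0.0/14 (171.248.0.0 - 171.251.255.255)
  171.250.0.0/15 (171.250.0.0 - 171.251.255.255)
Total matching entries: 3.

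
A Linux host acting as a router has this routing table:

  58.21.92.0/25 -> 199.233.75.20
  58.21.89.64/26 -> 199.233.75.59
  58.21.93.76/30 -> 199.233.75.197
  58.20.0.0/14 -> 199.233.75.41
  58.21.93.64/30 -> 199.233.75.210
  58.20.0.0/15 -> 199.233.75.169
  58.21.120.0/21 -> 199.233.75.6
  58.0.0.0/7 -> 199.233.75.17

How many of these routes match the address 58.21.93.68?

Prefixes containing 58.21.93.68:
  58.0.0.0/7 (58.0.0.0 - 59.255.255.255)
  58.20.0.0/14 (58.20.0.0 - 58.23.255.255)
  58.20.0.0/15 (58.20.0.0 - 58.21.255.255)
Total matching entries: 3.

3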